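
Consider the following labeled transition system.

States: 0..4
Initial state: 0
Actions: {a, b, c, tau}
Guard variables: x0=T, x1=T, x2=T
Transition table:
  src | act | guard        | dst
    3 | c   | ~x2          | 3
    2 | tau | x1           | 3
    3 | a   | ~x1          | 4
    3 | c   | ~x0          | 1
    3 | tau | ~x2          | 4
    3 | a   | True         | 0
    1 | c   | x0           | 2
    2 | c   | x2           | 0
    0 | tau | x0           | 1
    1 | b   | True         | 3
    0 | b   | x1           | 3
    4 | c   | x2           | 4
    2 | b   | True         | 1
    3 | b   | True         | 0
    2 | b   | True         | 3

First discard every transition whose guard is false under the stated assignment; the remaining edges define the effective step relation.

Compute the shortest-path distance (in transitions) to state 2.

Answer: 2

Trace:
BFS to 2:
  depth 0: {0}
  depth 1: {1,3}
  depth 2: {2}
first hit 2 at d=2 via tau·c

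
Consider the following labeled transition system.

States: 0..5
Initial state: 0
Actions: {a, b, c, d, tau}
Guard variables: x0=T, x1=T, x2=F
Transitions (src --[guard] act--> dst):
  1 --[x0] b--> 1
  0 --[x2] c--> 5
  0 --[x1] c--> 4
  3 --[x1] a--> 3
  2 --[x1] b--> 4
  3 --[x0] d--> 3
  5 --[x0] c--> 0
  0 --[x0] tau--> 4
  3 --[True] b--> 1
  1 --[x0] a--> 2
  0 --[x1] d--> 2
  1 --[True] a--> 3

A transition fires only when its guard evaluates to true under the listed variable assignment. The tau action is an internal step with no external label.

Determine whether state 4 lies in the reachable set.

11 transition(s) survive guard evaluation.
L0 = {0}
L1 = {2,4}  cumulative {0,2,4}
Reach set: {0,2,4}
witness 4: c

Answer: REACHABLE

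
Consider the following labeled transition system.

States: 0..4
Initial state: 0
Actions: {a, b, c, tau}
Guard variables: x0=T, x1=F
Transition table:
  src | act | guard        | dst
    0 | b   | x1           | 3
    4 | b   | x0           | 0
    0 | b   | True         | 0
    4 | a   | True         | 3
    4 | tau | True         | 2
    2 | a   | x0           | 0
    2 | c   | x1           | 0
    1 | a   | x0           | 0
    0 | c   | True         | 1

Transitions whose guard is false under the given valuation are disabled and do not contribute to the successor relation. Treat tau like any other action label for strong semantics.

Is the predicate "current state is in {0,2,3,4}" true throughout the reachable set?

Answer: INVARIANT VIOLATED at state 1

Trace:
Safe = {0,2,3,4}
Reach set: {0,1}
  0: safe
  1: outside
reach 1 via c — violates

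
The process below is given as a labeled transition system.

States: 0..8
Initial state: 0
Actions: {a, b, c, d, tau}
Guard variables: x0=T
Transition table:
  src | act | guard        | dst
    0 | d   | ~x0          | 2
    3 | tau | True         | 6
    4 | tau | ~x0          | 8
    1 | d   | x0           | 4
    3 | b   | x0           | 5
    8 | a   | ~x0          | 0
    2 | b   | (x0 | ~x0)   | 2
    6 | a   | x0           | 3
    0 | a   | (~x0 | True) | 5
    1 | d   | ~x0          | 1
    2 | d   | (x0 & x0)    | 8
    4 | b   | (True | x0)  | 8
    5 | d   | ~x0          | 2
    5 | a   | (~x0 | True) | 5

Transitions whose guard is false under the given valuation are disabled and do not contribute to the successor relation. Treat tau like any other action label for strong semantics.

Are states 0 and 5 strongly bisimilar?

Bisimulation quotient by refinement:
  π0 = {{0,1,2,3,4,5,6,7,8}}
  π1 = {{0,5,6},{1},{2},{3},{4},{7,8}}
  π2 = {{0,5},{1},{2},{3},{4},{6},{7,8}}
Fixed point at round 3; 7 class(es).
[0]={0,5}  [5]={0,5}

Answer: BISIMILAR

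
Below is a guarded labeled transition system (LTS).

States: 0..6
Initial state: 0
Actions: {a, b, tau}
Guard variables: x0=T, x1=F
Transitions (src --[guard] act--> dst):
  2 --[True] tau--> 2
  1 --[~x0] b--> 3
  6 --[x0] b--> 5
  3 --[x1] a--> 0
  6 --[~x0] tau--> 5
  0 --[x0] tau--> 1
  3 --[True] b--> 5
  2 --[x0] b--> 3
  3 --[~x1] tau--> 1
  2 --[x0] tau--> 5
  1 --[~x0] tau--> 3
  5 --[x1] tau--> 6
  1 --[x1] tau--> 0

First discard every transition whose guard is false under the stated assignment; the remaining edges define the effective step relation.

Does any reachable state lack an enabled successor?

Answer: DEADLOCK at state 1

Working:
Reachable = {0,1}
  0: tau→1  [deg 1]
  1: ∅  [no exit]
trace reaching 1: tau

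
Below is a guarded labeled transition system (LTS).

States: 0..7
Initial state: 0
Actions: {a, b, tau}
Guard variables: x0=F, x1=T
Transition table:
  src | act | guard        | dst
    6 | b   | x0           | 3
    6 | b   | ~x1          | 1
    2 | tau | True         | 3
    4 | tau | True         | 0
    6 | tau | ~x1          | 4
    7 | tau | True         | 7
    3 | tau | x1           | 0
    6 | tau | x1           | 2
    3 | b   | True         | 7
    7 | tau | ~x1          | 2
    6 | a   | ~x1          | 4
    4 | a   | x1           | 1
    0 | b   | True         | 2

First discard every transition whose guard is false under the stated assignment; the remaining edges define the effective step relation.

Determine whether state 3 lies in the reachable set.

After dropping false guards: 8 live edges.
Layer 0: {0}
Layer 1: {2}  cumulative {0,2}
Layer 2: {3}  cumulative {0,2,3}
Layer 3: {7}  cumulative {0,2,3,7}
Reach set: {0,2,3,7}
witness 3: b·tau

Answer: REACHABLE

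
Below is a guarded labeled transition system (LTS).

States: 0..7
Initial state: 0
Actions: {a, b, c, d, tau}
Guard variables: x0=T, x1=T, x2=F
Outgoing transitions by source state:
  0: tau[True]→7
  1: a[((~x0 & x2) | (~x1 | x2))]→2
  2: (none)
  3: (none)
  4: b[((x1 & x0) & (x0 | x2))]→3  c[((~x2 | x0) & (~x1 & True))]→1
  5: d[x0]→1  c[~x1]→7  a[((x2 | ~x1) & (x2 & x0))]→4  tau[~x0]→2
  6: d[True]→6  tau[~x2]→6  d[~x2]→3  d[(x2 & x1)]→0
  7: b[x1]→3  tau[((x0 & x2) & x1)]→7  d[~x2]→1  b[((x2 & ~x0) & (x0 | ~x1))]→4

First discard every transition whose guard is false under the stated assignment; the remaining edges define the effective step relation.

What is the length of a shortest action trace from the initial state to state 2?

Answer: UNREACHABLE

Working:
Breadth-first toward 2:
  L0 = {0}
  L1 = {7}
  L2 = {1,3}
2 never appears.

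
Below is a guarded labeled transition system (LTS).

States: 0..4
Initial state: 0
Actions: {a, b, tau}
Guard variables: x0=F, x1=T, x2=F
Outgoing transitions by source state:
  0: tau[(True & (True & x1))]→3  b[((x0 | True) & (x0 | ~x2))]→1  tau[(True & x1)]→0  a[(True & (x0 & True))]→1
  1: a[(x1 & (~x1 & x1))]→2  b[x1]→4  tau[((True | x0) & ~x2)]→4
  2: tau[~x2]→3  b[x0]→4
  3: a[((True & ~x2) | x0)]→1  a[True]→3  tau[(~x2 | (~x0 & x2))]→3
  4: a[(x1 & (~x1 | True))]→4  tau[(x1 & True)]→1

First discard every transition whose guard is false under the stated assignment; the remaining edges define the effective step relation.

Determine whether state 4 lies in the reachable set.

Answer: REACHABLE

Trace:
After dropping false guards: 11 live edges.
L0 = {0}
L1 = {1,3}  total {0,1,3}
L2 = {4}  total {0,1,3,4}
R = {0,1,3,4}
witness 4: b·b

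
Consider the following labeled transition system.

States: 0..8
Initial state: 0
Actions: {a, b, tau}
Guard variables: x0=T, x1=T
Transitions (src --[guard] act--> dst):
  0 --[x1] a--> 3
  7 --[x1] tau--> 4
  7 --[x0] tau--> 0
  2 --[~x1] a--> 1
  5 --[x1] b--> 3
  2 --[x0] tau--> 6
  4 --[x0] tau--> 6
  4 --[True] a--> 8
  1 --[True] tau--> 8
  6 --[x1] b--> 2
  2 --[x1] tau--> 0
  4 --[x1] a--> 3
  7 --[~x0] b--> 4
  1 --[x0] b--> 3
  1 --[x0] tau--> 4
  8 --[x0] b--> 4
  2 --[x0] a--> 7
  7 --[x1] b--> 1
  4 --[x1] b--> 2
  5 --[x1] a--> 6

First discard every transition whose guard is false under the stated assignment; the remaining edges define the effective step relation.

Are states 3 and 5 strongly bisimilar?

Bisimulation quotient by refinement:
  round 0: {{0,1,2,3,4,5,6,7,8}}
  round 1: {{0},{1,7},{2},{3},{4},{5},{6,8}}
  round 2: {{0},{1},{2},{3},{4},{5},{6},{7},{8}}
stable after 3 split(s): 9 block(s)
3∈{3}, 5∈{5}

Answer: NOT BISIMILAR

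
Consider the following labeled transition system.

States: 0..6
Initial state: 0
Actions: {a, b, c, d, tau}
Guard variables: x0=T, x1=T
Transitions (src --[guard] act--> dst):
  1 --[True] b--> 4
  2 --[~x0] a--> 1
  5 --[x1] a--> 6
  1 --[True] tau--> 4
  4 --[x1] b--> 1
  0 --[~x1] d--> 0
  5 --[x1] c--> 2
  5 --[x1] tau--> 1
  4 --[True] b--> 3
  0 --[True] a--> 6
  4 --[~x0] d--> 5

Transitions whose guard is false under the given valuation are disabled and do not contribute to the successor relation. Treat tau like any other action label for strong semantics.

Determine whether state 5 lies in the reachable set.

After dropping false guards: 8 live edges.
Layer 0: {0}
Layer 1: {6}  now seen {0,6}
Reachable = {0,6}

Answer: UNREACHABLE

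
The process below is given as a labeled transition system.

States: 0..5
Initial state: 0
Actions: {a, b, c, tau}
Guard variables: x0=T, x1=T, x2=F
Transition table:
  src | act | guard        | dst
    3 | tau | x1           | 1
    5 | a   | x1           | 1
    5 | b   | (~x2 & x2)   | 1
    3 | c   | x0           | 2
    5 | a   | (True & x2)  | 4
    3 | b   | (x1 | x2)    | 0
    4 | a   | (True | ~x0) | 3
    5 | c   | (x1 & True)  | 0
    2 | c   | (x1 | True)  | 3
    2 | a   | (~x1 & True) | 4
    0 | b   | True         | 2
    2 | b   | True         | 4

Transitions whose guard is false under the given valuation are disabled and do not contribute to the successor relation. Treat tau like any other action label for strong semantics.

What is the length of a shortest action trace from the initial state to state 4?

Answer: 2

Working:
BFS to 4:
  depth 0: {0}
  depth 1: {2}
  depth 2: {3,4}
4 enters at depth 2; path b·b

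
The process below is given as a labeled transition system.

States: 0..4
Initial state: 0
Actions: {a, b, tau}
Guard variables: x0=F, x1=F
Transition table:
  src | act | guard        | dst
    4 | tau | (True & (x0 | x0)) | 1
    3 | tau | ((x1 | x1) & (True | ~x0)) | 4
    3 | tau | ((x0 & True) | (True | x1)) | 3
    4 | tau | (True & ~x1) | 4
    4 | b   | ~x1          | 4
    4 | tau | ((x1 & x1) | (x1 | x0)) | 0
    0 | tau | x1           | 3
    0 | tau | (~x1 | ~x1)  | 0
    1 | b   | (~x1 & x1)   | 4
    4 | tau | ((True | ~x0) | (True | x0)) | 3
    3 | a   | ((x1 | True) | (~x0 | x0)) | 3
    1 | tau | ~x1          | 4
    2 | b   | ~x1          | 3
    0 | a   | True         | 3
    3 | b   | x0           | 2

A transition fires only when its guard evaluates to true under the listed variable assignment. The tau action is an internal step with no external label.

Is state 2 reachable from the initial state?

Guard filter leaves 9 enabled edge(s).
Layer 0: {0}
Layer 1: {3}  now seen {0,3}
Reachable = {0,3}

Answer: UNREACHABLE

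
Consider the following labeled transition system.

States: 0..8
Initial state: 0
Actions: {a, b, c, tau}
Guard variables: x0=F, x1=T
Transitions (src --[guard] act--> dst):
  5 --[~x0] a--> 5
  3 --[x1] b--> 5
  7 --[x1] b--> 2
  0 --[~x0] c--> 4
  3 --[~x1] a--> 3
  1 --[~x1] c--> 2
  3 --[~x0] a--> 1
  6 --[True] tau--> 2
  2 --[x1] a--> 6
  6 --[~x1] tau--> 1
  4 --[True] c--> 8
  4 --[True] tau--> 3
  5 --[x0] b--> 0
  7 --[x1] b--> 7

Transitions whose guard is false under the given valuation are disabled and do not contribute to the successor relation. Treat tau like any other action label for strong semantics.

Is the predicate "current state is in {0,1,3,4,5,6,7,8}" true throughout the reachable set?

Answer: INVARIANT HOLDS

Analysis:
Safe = {0,1,3,4,5,6,7,8}
Reachable = {0,1,3,4,5,8}
  0: ✓
  1: ✓
  3: ✓
  4: ✓
  5: ✓
  8: ✓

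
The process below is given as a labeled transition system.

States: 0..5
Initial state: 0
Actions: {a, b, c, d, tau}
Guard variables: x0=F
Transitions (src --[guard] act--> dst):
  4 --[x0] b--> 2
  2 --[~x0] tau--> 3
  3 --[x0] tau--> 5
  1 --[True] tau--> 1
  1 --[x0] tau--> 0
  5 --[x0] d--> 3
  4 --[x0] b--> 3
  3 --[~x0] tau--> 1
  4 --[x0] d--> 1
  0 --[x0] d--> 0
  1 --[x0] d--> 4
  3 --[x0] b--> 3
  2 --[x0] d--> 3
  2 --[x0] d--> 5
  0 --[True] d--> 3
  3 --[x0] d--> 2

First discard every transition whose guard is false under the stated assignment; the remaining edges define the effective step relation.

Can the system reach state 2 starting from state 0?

Guard filter leaves 4 enabled edge(s).
L0 = {0}
L1 = {3}  total {0,3}
L2 = {1}  total {0,1,3}
Reach set: {0,1,3}

Answer: UNREACHABLE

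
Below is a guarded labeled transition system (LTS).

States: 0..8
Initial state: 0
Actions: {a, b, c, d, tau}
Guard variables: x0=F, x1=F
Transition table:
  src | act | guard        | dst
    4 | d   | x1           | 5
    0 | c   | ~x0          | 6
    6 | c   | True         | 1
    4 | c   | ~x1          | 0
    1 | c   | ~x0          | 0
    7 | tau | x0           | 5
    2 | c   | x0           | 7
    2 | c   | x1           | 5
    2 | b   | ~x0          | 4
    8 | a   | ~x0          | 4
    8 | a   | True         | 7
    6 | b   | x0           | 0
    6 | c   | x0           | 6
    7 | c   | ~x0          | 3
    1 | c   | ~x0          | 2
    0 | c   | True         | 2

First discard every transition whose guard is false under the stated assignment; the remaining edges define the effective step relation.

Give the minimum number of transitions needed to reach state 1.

Layered search for 1:
  depth 0: {0}
  depth 1: {2,6}
  depth 2: {1,4}
1 enters at depth 2; path c·c

Answer: 2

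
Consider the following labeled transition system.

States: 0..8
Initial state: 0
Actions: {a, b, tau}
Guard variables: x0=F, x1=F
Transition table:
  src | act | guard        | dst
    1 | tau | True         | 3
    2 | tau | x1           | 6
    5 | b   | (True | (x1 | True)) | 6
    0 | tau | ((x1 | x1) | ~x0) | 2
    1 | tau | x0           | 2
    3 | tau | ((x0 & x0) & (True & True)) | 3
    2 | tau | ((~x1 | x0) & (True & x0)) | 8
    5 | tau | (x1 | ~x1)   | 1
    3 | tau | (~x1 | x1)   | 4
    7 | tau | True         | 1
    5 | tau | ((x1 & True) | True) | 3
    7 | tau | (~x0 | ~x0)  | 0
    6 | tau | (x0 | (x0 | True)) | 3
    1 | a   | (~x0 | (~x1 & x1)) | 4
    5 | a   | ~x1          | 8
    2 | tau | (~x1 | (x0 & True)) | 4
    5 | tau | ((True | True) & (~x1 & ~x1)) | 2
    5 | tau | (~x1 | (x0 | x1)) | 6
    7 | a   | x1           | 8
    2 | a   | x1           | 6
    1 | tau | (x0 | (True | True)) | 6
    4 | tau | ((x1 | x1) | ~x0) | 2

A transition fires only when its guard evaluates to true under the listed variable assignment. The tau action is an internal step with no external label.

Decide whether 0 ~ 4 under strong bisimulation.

Answer: BISIMILAR

Trace:
Refine partition for ~:
  π0 = {{0,1,2,3,4,5,6,7,8}}
  π1 = {{0,2,3,4,6,7},{1},{5},{8}}
  π2 = {{0,2,3,4,6},{1},{5},{7},{8}}
Fixed point at round 3; 5 class(es).
0∈{0,2,3,4,6}, 4∈{0,2,3,4,6}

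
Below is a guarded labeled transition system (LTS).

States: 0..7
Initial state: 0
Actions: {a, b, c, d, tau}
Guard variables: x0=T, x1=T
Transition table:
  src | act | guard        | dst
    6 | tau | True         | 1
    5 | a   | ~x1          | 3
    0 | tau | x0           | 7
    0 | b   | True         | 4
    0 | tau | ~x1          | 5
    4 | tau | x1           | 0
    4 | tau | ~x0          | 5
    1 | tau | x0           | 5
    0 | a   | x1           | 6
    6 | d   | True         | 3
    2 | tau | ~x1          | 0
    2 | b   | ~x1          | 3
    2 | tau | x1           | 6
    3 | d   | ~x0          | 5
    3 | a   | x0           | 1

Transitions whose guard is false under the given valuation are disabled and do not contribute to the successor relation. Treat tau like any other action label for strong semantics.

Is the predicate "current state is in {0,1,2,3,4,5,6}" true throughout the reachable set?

Answer: INVARIANT VIOLATED at state 7

Working:
Safe = {0,1,2,3,4,5,6}
R = {0,1,3,4,5,6,7}
  0: ok
  1: ok
  3: ok
  4: ok
  5: ok
  6: ok
  7: outside
counterexample path to 7: tau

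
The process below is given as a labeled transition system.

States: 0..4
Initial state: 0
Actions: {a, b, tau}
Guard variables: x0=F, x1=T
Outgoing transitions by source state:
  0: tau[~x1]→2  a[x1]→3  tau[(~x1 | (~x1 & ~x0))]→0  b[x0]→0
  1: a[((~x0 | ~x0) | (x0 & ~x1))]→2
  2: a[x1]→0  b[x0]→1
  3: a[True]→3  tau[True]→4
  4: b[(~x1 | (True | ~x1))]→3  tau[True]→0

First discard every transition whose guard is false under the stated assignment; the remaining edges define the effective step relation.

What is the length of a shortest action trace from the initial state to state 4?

BFS to 4:
  L0 = {0}
  L1 = {3}
  L2 = {4}
4 enters at depth 2; path a·tau

Answer: 2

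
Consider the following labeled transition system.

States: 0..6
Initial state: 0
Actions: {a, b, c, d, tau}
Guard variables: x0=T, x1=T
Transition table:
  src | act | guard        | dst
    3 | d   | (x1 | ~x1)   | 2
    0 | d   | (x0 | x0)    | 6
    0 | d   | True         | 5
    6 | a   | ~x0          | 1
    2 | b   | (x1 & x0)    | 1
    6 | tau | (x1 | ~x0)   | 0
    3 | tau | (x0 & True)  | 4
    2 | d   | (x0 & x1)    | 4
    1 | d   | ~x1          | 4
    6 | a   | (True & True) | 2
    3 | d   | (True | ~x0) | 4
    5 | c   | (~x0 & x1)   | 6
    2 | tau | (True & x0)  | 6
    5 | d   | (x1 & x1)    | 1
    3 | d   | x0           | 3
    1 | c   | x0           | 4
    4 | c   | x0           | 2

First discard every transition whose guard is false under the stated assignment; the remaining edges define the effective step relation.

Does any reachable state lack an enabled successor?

Answer: DEADLOCK-FREE

Analysis:
Reachable = {0,1,2,4,5,6}
  0: d→5  d→6  [2 exit(s)]
  1: c→4  [1 exit(s)]
  2: b→1  d→4  tau→6  [3 exit(s)]
  4: c→2  [1 exit(s)]
  5: d→1  [1 exit(s)]
  6: a→2  tau→0  [2 exit(s)]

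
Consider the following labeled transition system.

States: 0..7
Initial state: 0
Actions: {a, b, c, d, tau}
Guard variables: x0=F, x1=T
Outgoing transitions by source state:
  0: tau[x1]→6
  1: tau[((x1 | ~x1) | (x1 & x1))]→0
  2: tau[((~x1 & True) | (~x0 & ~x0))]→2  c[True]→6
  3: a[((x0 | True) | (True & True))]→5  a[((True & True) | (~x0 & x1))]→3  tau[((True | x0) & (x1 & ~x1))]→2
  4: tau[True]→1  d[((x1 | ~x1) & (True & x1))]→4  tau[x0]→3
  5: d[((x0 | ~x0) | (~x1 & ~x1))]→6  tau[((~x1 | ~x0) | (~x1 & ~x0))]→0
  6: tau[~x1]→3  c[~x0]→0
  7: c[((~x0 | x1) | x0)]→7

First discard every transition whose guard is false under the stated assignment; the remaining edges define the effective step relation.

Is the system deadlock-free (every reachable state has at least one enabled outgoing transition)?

Answer: DEADLOCK-FREE

Analysis:
Reachable = {0,6}
  0: tau→6  [1 out]
  6: c→0  [1 out]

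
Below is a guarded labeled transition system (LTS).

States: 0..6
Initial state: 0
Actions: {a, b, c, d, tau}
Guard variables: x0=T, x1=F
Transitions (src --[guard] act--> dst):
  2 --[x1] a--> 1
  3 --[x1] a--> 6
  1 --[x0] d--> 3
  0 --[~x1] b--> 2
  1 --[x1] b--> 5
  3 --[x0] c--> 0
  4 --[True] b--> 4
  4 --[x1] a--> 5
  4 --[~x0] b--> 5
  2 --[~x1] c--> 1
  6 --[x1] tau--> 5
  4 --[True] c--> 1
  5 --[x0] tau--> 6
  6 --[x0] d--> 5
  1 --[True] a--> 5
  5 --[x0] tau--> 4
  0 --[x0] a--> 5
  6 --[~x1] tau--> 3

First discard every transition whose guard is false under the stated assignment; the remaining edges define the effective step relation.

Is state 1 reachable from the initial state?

12 transition(s) survive guard evaluation.
Layer 0: {0}
Layer 1: {2,5}  cumulative {0,2,5}
Layer 2: {1,4,6}  cumulative {0,1,2,4,5,6}
Layer 3: {3}  cumulative {0,1,2,3,4,5,6}
Reach set: {0,1,2,3,4,5,6}
witness 1: b·c

Answer: REACHABLE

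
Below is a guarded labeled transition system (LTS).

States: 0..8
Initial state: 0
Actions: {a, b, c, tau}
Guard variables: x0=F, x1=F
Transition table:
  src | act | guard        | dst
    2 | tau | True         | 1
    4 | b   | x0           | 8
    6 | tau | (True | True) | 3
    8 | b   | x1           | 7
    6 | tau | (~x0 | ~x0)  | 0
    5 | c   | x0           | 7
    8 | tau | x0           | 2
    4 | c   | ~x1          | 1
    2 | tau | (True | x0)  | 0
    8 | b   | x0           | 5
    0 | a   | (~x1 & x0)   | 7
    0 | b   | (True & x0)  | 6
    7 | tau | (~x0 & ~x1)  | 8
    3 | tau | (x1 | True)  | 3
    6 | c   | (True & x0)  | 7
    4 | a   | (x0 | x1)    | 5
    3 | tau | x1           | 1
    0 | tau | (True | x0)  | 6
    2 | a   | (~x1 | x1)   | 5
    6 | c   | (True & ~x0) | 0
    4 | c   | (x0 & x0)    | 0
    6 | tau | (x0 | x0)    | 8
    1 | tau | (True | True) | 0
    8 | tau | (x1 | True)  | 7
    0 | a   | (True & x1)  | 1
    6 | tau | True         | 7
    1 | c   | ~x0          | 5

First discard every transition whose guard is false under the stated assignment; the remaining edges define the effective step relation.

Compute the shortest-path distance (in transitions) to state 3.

Answer: 2

Analysis:
Layered search for 3:
  depth 0: {0}
  depth 1: {6}
  depth 2: {3,7}
first hit 3 at d=2 via tau·tau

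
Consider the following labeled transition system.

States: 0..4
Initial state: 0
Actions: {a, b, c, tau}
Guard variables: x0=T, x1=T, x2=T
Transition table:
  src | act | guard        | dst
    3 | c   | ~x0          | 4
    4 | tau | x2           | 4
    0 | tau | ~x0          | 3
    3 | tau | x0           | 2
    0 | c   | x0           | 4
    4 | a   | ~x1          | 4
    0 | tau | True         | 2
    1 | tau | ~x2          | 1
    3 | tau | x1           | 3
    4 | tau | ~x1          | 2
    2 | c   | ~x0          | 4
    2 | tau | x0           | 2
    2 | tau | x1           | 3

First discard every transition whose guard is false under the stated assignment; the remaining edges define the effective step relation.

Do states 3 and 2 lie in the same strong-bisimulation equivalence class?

Answer: BISIMILAR

Working:
Compute ~ classes (split until stable):
  P[0] = {{0,1,2,3,4}}
  P[1] = {{0},{1},{2,3,4}}
stable after 2 split(s): 3 block(s)
3∈{2,3,4}, 2∈{2,3,4}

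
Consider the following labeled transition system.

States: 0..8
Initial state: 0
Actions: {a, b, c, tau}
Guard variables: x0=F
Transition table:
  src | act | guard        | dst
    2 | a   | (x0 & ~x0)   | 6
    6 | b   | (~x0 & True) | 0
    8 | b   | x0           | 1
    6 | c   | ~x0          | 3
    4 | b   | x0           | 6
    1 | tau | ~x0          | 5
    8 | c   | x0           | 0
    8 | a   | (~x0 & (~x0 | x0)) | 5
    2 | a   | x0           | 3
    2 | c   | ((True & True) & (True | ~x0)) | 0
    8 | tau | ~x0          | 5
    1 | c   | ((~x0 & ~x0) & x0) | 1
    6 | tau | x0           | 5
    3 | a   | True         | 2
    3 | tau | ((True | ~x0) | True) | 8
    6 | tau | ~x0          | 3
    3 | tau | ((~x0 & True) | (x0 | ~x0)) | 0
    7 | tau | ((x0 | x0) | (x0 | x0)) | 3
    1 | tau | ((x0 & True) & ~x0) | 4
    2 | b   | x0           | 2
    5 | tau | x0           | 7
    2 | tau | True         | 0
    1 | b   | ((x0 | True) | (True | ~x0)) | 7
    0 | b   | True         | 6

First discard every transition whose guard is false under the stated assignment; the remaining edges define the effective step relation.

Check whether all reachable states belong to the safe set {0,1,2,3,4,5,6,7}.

Answer: INVARIANT VIOLATED at state 8

Working:
Safe = {0,1,2,3,4,5,6,7}
R = {0,2,3,5,6,8}
  0: safe
  2: safe
  3: safe
  5: safe
  6: safe
  8: VIOLATES
reach 8 via b·c·tau — violates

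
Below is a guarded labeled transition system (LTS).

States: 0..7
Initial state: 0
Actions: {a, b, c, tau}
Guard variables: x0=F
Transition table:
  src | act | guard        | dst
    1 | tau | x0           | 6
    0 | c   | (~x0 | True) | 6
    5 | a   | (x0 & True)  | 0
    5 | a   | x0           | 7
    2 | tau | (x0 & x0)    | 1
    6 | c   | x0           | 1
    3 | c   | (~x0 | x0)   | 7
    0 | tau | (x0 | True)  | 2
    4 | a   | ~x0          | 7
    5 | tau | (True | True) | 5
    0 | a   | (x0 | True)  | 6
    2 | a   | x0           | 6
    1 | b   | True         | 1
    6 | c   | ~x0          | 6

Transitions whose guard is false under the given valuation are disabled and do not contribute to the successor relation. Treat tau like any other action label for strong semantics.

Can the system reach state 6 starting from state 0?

8 transition(s) survive guard evaluation.
Layer 0: {0}
Layer 1: {2,6}  total {0,2,6}
R = {0,2,6}
trace reaching 6: c

Answer: REACHABLE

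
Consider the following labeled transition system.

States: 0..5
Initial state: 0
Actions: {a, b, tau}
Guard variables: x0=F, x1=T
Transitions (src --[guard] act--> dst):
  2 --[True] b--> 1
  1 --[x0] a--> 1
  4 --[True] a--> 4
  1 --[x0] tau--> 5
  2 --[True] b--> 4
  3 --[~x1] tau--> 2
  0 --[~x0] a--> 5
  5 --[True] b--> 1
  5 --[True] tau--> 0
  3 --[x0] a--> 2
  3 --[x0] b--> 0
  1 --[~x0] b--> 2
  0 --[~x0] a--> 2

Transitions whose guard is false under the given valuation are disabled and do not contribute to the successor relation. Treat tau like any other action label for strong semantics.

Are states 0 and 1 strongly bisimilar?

Answer: NOT BISIMILAR

Analysis:
Refine partition for ~:
  π0 = {{0,1,2,3,4,5}}
  π1 = {{0,4},{1,2},{3},{5}}
  π2 = {{0},{1},{2},{3},{4},{5}}
stable after 3 split(s): 6 block(s)
0∈{0}, 1∈{1}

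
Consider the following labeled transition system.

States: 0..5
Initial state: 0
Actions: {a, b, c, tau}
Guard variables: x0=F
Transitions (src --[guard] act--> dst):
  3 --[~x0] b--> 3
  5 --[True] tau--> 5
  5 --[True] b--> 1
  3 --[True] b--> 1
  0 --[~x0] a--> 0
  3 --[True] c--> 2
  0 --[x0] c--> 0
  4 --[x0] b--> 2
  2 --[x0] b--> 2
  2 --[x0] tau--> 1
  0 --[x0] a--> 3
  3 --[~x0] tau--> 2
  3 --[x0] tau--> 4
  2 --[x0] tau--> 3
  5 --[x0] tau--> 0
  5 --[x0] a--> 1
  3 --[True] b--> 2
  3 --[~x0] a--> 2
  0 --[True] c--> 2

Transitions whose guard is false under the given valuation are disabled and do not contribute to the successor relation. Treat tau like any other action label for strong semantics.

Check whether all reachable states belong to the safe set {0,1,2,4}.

Answer: INVARIANT HOLDS

Analysis:
Inv-set: {0,1,2,4}
Reachable = {0,2}
  0: safe
  2: safe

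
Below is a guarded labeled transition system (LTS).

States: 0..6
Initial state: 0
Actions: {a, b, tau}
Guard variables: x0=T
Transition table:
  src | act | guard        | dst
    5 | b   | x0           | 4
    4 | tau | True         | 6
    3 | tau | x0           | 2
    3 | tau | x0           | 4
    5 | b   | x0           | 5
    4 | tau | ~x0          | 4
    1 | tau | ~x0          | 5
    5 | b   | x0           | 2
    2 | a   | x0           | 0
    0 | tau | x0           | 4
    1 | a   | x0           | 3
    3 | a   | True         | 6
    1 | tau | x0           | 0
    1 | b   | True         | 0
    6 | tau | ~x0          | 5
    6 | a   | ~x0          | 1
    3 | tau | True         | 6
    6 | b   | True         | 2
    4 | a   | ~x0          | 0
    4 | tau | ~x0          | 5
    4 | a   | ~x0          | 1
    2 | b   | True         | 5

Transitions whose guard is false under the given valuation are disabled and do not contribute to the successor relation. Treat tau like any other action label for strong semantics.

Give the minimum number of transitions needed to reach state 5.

Breadth-first toward 5:
  L0 = {0}
  L1 = {4}
  L2 = {6}
  L3 = {2}
  L4 = {5}
depth(5)=4, e.g. tau·tau·b·b

Answer: 4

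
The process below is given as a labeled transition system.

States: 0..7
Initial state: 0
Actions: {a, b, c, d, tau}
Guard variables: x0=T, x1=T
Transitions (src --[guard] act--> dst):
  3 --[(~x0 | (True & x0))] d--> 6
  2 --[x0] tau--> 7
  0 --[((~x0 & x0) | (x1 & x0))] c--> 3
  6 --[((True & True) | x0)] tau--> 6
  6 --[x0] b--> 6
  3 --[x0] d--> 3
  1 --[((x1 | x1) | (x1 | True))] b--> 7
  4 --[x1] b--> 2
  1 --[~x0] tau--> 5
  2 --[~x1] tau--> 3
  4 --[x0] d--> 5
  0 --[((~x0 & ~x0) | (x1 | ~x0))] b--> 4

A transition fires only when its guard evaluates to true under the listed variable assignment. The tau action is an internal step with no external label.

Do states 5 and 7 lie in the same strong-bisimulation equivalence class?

Bisimulation quotient by refinement:
  π0 = {{0,1,2,3,4,5,6,7}}
  π1 = {{0},{1},{2},{3},{4},{5,7},{6}}
7 equivalence class(es) (converged in 2)
class of 5: {5,7}; class of 7: {5,7}

Answer: BISIMILAR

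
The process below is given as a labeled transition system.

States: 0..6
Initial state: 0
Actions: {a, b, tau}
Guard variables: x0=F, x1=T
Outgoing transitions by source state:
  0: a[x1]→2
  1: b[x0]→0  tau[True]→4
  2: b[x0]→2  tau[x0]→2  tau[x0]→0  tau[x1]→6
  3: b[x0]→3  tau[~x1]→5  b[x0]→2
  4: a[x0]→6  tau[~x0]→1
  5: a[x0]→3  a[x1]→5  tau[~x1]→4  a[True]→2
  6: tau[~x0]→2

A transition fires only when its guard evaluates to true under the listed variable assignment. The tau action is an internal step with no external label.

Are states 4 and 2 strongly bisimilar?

Answer: BISIMILAR

Trace:
Bisimulation quotient by refinement:
  π0 = {{0,1,2,3,4,5,6}}
  π1 = {{0,5},{1,2,4,6},{3}}
  π2 = {{0},{1,2,4,6},{3},{5}}
4 equivalence class(es) (converged in 3)
class of 4: {1,2,4,6}; class of 2: {1,2,4,6}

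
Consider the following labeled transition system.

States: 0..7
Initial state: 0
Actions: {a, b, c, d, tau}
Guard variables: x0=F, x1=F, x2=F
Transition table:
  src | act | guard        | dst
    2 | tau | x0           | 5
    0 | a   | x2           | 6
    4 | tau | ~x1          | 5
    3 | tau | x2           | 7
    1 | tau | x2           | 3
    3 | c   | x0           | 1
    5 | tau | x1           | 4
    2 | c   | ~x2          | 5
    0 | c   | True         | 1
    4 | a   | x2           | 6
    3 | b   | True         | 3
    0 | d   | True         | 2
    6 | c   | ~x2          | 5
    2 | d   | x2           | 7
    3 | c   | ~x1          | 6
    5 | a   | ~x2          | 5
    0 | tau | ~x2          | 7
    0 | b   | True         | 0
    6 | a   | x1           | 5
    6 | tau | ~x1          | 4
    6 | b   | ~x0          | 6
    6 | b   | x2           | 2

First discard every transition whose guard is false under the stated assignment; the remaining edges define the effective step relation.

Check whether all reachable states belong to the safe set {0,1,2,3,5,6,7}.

Answer: INVARIANT HOLDS

Analysis:
Allowed set {0,1,2,3,5,6,7}
R = {0,1,2,5,7}
  0: ok
  1: ok
  2: ok
  5: ok
  7: ok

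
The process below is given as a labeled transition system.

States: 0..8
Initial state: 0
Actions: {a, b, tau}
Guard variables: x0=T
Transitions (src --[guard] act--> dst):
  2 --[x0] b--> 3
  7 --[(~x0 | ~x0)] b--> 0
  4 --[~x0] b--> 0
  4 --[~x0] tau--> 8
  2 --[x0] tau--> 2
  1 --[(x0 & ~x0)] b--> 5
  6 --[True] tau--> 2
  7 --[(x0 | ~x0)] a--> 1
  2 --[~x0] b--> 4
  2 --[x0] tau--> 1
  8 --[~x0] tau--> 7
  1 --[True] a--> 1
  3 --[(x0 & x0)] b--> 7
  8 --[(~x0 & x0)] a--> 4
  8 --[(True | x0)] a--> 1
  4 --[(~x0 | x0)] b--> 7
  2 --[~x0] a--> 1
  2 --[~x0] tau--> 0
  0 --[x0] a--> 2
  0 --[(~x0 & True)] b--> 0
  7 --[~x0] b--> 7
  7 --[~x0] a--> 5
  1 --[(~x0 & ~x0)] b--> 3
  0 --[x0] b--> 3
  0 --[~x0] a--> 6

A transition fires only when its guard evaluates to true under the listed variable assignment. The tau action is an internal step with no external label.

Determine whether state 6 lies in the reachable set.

Answer: UNREACHABLE

Trace:
11 transition(s) survive guard evaluation.
Layer 0: {0}
Layer 1: {2,3}  now seen {0,2,3}
Layer 2: {1,7}  now seen {0,1,2,3,7}
Reach set: {0,1,2,3,7}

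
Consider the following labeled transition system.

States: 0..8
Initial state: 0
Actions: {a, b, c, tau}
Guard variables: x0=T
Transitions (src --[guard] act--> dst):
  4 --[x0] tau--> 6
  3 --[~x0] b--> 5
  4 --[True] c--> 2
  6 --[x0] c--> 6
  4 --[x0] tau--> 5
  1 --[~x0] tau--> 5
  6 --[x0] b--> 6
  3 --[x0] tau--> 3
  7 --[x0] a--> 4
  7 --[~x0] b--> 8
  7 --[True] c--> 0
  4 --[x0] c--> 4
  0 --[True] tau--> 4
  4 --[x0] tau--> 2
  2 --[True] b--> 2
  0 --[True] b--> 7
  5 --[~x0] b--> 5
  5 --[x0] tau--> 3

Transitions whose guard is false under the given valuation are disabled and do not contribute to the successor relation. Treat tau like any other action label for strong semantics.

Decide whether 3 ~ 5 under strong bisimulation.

Compute ~ classes (split until stable):
  π0 = {{0,1,2,3,4,5,6,7,8}}
  π1 = {{0},{1,8},{2},{3,5},{4},{6},{7}}
Fixed point at round 2; 7 class(es).
class of 3: {3,5}; class of 5: {3,5}

Answer: BISIMILAR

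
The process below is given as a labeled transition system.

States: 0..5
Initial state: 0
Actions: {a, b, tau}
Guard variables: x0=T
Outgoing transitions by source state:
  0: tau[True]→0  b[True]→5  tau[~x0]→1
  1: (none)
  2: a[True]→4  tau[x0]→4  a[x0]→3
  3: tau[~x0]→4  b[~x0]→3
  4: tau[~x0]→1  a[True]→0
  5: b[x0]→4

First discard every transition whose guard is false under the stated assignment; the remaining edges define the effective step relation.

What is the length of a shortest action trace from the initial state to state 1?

Answer: UNREACHABLE

Trace:
Breadth-first toward 1:
  depth 0: {0}
  depth 1: {5}
  depth 2: {4}
1 never appears.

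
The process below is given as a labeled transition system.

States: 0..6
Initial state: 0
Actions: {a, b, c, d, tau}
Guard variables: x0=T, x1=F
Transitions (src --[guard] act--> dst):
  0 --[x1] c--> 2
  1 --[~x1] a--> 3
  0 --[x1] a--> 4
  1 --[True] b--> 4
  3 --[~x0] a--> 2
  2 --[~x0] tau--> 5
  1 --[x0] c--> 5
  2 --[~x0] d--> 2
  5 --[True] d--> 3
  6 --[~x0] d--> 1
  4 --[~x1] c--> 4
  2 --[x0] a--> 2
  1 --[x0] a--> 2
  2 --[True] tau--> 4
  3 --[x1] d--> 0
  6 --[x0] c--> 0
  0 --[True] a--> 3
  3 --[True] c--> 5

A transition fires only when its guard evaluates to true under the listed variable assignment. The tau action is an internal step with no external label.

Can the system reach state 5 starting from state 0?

Guard filter leaves 11 enabled edge(s).
depth 0: {0}
depth 1: {3}  now seen {0,3}
depth 2: {5}  now seen {0,3,5}
Reachable = {0,3,5}
trace reaching 5: a·c

Answer: REACHABLE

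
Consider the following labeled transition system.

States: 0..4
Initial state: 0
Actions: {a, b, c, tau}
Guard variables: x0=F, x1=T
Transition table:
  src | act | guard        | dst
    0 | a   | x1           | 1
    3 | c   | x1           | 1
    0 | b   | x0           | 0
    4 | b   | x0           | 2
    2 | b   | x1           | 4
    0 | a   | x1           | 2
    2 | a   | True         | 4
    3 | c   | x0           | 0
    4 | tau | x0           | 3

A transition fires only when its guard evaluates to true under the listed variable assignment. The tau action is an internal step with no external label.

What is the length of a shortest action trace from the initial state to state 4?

Answer: 2

Analysis:
Layered search for 4:
  Layer 0: {0}
  Layer 1: {1,2}
  Layer 2: {4}
4 enters at depth 2; path a·a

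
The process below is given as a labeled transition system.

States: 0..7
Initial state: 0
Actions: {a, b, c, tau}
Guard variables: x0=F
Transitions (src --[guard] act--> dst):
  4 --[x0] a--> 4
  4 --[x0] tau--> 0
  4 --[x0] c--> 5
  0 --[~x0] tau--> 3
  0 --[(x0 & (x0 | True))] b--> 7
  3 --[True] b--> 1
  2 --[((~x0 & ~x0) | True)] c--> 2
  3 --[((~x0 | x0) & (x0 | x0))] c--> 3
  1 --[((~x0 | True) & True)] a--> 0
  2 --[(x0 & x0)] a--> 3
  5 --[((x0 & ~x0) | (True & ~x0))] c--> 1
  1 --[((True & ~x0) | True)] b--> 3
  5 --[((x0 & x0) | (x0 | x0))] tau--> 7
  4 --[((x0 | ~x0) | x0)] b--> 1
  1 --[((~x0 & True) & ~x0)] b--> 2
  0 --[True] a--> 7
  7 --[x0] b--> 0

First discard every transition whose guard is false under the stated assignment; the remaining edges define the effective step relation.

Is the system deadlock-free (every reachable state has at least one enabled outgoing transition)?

Answer: DEADLOCK at state 7

Trace:
R = {0,1,2,3,7}
  0: a→7  tau→3  [2 exit(s)]
  1: a→0  b→2  b→3  [3 exit(s)]
  2: c→2  [1 exit(s)]
  3: b→1  [1 exit(s)]
  7: ∅  [deadlock]
witness 7: a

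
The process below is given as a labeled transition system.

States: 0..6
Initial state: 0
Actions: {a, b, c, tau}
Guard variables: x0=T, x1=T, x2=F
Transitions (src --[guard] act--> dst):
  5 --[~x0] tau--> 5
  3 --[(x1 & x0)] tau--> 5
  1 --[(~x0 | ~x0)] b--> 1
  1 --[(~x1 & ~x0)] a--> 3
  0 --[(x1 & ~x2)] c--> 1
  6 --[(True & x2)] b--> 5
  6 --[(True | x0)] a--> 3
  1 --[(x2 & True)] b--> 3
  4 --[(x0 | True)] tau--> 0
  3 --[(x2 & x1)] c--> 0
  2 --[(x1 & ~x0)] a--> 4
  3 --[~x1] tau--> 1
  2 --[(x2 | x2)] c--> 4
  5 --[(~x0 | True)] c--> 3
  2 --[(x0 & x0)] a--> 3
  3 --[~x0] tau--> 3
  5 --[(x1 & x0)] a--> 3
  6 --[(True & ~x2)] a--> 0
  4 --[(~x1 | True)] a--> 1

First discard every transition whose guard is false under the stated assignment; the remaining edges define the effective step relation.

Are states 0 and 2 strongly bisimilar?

Answer: NOT BISIMILAR

Analysis:
Compute ~ classes (split until stable):
  π0 = {{0,1,2,3,4,5,6}}
  π1 = {{0},{1},{2,6},{3},{4},{5}}
  π2 = {{0},{1},{2},{3},{4},{5},{6}}
7 equivalence class(es) (converged in 3)
[0]={0}  [2]={2}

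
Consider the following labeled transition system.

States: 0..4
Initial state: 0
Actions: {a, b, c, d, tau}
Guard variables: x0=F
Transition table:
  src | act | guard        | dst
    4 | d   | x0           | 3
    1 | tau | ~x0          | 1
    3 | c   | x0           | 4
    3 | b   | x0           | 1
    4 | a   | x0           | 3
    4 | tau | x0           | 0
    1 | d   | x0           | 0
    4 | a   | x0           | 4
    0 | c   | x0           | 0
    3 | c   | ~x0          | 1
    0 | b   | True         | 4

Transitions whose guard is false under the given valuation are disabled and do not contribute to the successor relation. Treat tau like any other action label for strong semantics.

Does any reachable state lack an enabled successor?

Reach set: {0,4}
  0: b→4  [1 out]
  4: ∅  [no exit]
Path to 4: b

Answer: DEADLOCK at state 4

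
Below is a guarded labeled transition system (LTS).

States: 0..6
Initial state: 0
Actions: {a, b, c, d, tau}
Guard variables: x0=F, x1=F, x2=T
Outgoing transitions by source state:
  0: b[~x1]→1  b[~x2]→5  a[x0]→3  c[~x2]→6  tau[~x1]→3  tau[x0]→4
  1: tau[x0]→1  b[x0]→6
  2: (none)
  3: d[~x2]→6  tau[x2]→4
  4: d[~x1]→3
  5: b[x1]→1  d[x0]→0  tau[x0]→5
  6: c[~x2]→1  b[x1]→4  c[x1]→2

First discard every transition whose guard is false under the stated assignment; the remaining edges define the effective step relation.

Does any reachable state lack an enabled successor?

R = {0,1,3,4}
  0: b→1  tau→3  [deg 2]
  1: ∅  [STUCK]
  3: tau→4  [deg 1]
  4: d→3  [deg 1]
trace reaching 1: b

Answer: DEADLOCK at state 1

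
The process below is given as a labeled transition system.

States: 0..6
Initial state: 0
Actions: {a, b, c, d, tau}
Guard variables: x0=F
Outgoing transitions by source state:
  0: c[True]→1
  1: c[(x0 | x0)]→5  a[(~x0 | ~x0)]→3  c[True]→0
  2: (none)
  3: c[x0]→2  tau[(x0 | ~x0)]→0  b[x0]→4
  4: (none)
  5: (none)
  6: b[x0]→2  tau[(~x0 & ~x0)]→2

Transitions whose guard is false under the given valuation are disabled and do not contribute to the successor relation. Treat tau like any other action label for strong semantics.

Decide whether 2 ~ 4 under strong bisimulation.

Bisimulation quotient by refinement:
  π0 = {{0,1,2,3,4,5,6}}
  π1 = {{0},{1},{2,4,5},{3,6}}
  π2 = {{0},{1},{2,4,5},{3},{6}}
Fixed point at round 3; 5 class(es).
2∈{2,4,5}, 4∈{2,4,5}

Answer: BISIMILAR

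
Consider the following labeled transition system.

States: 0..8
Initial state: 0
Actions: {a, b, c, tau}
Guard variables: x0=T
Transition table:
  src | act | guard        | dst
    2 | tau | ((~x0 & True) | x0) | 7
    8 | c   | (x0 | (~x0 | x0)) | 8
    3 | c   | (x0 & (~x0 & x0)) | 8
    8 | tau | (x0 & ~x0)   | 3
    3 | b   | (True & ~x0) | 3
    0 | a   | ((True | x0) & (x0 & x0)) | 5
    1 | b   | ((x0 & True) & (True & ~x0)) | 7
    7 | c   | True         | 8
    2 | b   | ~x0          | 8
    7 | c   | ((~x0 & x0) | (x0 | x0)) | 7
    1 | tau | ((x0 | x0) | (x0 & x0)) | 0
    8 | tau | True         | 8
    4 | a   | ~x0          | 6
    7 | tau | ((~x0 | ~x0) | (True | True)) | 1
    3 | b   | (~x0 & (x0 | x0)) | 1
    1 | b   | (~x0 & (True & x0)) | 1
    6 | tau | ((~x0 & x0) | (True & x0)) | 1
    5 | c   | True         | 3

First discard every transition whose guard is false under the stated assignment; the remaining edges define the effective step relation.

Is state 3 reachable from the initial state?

10 transition(s) survive guard evaluation.
L0 = {0}
L1 = {5}  cumulative {0,5}
L2 = {3}  cumulative {0,3,5}
R = {0,3,5}
trace reaching 3: a·c

Answer: REACHABLE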